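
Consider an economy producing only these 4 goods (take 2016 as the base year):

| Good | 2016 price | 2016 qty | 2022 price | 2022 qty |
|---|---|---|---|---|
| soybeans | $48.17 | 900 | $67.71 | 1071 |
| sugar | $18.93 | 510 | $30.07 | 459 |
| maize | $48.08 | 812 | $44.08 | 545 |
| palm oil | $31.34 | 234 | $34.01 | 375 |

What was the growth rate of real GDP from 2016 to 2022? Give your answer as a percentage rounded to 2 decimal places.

-1.15%

Real GDP 2016 = Nominal GDP 2016 = 48.17·900 + 18.93·510 + 48.08·812 + 31.34·234 = 99381.82.
Real GDP 2022 (at 2016 prices) = 48.17·1071 + 18.93·459 + 48.08·545 + 31.34·375 = 98235.04.
Real growth = 98235.04/99381.82 − 1 = -0.0115.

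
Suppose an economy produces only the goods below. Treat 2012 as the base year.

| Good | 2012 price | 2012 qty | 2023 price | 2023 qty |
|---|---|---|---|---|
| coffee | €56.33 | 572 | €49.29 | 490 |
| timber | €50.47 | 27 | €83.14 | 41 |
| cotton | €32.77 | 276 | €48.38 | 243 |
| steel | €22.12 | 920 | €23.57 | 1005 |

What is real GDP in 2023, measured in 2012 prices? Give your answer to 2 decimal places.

€59864.68

Real GDP 2023 = Σ (p_2012 × q_2023) = 56.33·490 + 50.47·41 + 32.77·243 + 22.12·1005 = 59864.68.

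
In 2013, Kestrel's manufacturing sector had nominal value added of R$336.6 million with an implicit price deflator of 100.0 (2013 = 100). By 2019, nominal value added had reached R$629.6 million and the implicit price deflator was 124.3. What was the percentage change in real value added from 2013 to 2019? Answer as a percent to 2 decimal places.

50.48%

Real value added 2013 = 336.6 / 1.000 = 336.60.
Real value added 2019 = 629.6 / 1.243 = 506.52.
Real growth = 506.52 / 336.60 − 1 = 0.5048.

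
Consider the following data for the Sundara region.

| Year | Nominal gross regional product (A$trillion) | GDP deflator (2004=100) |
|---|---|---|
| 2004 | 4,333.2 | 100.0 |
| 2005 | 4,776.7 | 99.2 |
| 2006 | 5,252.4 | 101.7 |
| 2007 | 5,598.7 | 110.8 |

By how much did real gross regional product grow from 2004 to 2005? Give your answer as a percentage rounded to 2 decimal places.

11.12%

Real gross regional product 2004 = 4333.2/1.000 = 4333.20.
Real gross regional product 2005 = 4776.7/0.992 = 4815.22.
Change = 4815.22/4333.20 − 1 = 0.1112.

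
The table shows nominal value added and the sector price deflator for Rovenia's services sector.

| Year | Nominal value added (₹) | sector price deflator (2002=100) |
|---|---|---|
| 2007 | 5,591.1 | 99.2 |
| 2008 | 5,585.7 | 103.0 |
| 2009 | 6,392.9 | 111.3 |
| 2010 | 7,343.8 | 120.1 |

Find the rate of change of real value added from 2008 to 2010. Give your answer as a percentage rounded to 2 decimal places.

12.76%

Real value added 2008 = 5585.7/1.030 = 5423.01.
Real value added 2010 = 7343.8/1.201 = 6114.74.
Change = 6114.74/5423.01 − 1 = 0.1276.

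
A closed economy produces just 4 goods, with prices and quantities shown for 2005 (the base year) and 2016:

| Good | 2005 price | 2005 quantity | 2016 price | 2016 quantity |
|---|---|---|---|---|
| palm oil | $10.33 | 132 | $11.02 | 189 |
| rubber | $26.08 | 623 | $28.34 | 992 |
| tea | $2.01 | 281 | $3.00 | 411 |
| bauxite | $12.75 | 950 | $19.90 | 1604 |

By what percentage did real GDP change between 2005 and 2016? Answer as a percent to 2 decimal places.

Real GDP 2005 = Nominal GDP 2005 = 10.33·132 + 26.08·623 + 2.01·281 + 12.75·950 = 30288.71.
Real GDP 2016 (at 2005 prices) = 10.33·189 + 26.08·992 + 2.01·411 + 12.75·1604 = 49100.84.
Real growth = 49100.84/30288.71 − 1 = 0.6211.

62.11%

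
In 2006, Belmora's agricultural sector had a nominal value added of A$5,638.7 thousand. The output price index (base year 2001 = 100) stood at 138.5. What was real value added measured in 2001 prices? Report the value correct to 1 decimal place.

Real value added = Nominal / (output price index/100) = 5638.7 / 1.385 = 4071.26.

A$4,071.3 thousand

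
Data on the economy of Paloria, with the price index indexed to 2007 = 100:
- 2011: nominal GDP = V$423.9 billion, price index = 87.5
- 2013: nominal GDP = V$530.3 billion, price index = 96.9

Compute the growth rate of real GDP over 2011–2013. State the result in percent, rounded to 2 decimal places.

12.96%

Deflate each year: 2011 → 423.9/0.875 = 484.46; 2013 → 530.3/0.969 = 547.27.
So real GDP changed by 547.27/484.46 − 1 = 0.1296, i.e. 12.96%.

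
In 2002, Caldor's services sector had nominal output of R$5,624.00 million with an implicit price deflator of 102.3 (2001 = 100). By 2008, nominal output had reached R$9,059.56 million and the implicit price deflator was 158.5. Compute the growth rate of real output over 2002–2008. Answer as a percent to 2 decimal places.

Deflate each year: 2002 → 5624.00/1.023 = 5497.56; 2008 → 9059.56/1.585 = 5715.81.
So real output changed by 5715.81/5497.56 − 1 = 0.0397, i.e. 3.97%.

3.97%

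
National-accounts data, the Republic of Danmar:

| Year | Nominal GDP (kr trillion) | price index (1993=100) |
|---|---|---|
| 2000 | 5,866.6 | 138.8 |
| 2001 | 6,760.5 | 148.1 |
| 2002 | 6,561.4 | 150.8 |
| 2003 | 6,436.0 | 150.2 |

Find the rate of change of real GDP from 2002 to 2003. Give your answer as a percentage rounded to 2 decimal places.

Real GDP 2002 = 6561.4/1.508 = 4351.06.
Real GDP 2003 = 6436.0/1.502 = 4284.95.
Change = 4284.95/4351.06 − 1 = -0.0152.

-1.52%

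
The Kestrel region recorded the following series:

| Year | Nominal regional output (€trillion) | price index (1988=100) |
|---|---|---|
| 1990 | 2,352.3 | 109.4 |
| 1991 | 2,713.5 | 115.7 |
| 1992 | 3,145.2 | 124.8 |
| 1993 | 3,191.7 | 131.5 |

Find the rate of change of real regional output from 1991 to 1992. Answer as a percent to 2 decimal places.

7.46%

Real regional output 1991 = 2713.5/1.157 = 2345.29.
Real regional output 1992 = 3145.2/1.248 = 2520.19.
Change = 2520.19/2345.29 − 1 = 0.0746.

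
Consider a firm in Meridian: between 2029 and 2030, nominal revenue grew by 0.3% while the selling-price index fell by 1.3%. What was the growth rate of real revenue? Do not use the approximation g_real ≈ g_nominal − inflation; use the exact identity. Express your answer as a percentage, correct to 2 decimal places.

1.62%

(1 + g_nom) = (1 + g_real)(1 + π), so g_real = 1.0030 / 0.9870 − 1 = 0.01621.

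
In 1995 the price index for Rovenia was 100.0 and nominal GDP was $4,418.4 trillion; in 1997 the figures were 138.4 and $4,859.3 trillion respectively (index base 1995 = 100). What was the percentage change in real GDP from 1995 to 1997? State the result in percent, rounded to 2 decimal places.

Real GDP 1995 = 4418.4 / 1.000 = 4418.40.
Real GDP 1997 = 4859.3 / 1.384 = 3511.05.
Real growth = 3511.05 / 4418.40 − 1 = -0.2054.

-20.54%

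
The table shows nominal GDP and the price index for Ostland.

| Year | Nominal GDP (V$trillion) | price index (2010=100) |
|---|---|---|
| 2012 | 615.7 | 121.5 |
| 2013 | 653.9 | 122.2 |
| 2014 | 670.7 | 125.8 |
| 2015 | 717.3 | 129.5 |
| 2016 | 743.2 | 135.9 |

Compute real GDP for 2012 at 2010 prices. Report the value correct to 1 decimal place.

V$506.7 trillion

Real GDP 2012 = 615.7 / 1.215 = 506.75.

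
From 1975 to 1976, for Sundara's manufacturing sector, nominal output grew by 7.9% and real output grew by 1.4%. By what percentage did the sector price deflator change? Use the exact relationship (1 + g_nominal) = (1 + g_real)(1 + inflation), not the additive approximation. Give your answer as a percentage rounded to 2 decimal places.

6.41%

(1 + g_nom) = (1 + g_real)(1 + π), so π = 1.0790 / 1.0140 − 1 = 0.06410.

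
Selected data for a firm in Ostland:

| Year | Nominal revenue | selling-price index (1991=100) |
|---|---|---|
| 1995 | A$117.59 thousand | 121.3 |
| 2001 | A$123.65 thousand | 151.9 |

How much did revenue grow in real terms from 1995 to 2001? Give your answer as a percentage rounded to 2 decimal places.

Deflate each year: 1995 → 117.59/1.213 = 96.94; 2001 → 123.65/1.519 = 81.40.
So real revenue changed by 81.40/96.94 − 1 = -0.1603, i.e. -16.03%.

-16.03%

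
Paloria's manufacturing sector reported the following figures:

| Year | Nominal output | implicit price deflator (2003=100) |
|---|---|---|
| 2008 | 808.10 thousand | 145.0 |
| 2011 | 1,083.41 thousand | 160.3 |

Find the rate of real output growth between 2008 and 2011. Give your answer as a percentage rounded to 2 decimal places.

21.27%

Real output 2008 = 808.10 / 1.450 = 557.31.
Real output 2011 = 1083.41 / 1.603 = 675.86.
Real growth = 675.86 / 557.31 − 1 = 0.2127.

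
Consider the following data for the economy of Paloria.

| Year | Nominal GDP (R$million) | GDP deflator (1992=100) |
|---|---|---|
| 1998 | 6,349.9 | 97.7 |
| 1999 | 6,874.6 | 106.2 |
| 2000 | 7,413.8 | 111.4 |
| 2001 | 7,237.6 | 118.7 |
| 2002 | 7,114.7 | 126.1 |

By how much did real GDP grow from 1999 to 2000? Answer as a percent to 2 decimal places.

2.81%

Real GDP 1999 = 6874.6/1.062 = 6473.26.
Real GDP 2000 = 7413.8/1.114 = 6655.12.
Change = 6655.12/6473.26 − 1 = 0.0281.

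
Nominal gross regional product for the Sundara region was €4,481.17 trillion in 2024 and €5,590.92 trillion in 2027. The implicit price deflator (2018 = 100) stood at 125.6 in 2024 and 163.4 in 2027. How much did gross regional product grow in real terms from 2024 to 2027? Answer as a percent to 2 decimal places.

Real gross regional product 2024 = 4481.17 / 1.256 = 3567.81.
Real gross regional product 2027 = 5590.92 / 1.634 = 3421.62.
Real growth = 3421.62 / 3567.81 − 1 = -0.0410.

-4.10%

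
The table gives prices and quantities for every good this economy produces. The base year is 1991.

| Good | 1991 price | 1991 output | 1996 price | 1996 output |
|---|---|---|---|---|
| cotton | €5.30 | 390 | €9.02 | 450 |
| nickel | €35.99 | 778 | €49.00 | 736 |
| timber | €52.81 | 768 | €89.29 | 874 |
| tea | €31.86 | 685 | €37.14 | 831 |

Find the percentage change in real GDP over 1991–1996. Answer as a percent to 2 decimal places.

Real GDP 1991 = Nominal GDP 1991 = 5.30·390 + 35.99·778 + 52.81·768 + 31.86·685 = 92449.40.
Real GDP 1996 (at 1991 prices) = 5.30·450 + 35.99·736 + 52.81·874 + 31.86·831 = 101505.24.
Real growth = 101505.24/92449.40 − 1 = 0.0980.

9.80%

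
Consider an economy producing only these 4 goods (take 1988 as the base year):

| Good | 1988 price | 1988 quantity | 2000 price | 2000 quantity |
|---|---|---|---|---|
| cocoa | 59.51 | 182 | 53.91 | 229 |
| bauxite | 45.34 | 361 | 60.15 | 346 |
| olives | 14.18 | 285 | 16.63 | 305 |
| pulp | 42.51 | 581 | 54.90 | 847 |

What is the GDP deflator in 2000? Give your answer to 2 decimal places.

Nominal GDP 2000 = 53.91·229 + 60.15·346 + 16.63·305 + 54.90·847 = 84729.74.
Real GDP 2000 (at 1988 prices) = 59.51·229 + 45.34·346 + 14.18·305 + 42.51·847 = 69646.30.
Deflator = Nominal/Real × 100 = 84729.74/69646.30 × 100 = 121.657.

121.66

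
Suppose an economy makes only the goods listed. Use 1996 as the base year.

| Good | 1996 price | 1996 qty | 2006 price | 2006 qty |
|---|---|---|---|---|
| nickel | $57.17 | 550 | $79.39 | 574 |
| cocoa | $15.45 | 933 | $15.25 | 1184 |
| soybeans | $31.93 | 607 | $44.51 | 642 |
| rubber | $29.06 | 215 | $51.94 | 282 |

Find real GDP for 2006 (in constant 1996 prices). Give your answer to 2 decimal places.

$79802.36

Real GDP 2006 = Σ (p_1996 × q_2006) = 57.17·574 + 15.45·1184 + 31.93·642 + 29.06·282 = 79802.36.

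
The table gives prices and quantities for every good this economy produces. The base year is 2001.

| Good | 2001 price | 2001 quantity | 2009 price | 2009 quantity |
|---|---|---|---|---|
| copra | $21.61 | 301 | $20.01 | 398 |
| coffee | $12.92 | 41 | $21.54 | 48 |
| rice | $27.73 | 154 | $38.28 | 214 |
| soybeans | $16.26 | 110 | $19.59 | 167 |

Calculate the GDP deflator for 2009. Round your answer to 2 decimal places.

114.50

Nominal GDP 2009 = 20.01·398 + 21.54·48 + 38.28·214 + 19.59·167 = 20461.35.
Real GDP 2009 (at 2001 prices) = 21.61·398 + 12.92·48 + 27.73·214 + 16.26·167 = 17870.58.
Deflator = Nominal/Real × 100 = 20461.35/17870.58 × 100 = 114.497.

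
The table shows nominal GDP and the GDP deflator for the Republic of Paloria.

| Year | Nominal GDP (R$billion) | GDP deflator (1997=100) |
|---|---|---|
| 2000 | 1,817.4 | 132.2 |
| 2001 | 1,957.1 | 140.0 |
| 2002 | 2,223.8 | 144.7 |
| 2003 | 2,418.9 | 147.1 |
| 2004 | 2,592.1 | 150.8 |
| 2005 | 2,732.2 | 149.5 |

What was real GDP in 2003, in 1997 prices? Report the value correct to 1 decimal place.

Real GDP 2003 = 2418.9 / 1.471 = 1644.39.

R$1,644.4 billion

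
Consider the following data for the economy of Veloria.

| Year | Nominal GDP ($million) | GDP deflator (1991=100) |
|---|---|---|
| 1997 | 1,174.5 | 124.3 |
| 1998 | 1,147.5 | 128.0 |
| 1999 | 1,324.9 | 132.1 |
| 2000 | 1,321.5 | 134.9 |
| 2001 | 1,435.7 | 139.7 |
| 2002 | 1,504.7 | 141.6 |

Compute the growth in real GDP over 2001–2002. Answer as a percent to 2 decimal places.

Real GDP 2001 = 1435.7/1.397 = 1027.70.
Real GDP 2002 = 1504.7/1.416 = 1062.64.
Change = 1062.64/1027.70 − 1 = 0.0340.

3.40%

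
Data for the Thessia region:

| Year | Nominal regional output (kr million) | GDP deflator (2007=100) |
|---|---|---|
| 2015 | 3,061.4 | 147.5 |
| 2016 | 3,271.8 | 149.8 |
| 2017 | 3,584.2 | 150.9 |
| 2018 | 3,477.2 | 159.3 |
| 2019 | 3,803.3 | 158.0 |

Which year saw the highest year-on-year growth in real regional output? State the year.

2019

2016: real = 3271.8/1.498 = 2184.11; growth vs 2015 (2075.53) = 5.23%.
2017: real = 3584.2/1.509 = 2375.22; growth vs 2016 (2184.11) = 8.75%.
2018: real = 3477.2/1.593 = 2182.80; growth vs 2017 (2375.22) = -8.10%.
2019: real = 3803.3/1.580 = 2407.15; growth vs 2018 (2182.80) = 10.28%.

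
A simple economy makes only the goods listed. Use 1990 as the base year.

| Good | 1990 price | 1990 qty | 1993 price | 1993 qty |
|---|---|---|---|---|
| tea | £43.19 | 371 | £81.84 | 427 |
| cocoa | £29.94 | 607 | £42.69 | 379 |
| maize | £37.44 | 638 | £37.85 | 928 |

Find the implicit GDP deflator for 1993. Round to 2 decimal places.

Nominal GDP 1993 = 81.84·427 + 42.69·379 + 37.85·928 = 86249.99.
Real GDP 1993 (at 1990 prices) = 43.19·427 + 29.94·379 + 37.44·928 = 64533.71.
Deflator = Nominal/Real × 100 = 86249.99/64533.71 × 100 = 133.651.

133.65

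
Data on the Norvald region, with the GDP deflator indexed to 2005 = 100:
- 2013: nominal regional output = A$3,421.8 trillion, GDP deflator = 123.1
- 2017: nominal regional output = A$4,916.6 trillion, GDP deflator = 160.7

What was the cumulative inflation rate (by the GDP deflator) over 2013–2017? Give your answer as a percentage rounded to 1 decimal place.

30.5%

Price-level change = 160.7 / 123.1 − 1 = 0.3054.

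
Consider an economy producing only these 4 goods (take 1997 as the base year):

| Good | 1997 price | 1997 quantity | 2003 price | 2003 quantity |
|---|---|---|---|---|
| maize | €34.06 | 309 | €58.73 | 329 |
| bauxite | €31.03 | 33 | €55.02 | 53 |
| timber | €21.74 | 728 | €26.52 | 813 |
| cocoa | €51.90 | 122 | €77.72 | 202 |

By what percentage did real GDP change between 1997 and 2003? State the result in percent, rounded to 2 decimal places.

21.66%

Real GDP 1997 = Nominal GDP 1997 = 34.06·309 + 31.03·33 + 21.74·728 + 51.90·122 = 33707.05.
Real GDP 2003 (at 1997 prices) = 34.06·329 + 31.03·53 + 21.74·813 + 51.90·202 = 41008.75.
Real growth = 41008.75/33707.05 − 1 = 0.2166.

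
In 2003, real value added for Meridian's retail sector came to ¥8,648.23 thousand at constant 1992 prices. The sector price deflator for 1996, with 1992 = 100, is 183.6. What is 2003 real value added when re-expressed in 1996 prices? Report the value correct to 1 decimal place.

¥15,878.2 thousand

Real value added in 1996 prices = Real value added in 1992 prices × (P_1996/P_1992) = 8648.23 × 1.836 = 15878.15.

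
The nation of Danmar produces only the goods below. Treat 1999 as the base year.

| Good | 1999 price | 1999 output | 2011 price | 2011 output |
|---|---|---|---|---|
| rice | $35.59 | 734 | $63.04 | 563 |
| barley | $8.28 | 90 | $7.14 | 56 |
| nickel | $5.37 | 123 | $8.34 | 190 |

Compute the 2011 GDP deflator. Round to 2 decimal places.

174.14

Nominal GDP 2011 = 63.04·563 + 7.14·56 + 8.34·190 = 37475.96.
Real GDP 2011 (at 1999 prices) = 35.59·563 + 8.28·56 + 5.37·190 = 21521.15.
Deflator = Nominal/Real × 100 = 37475.96/21521.15 × 100 = 174.135.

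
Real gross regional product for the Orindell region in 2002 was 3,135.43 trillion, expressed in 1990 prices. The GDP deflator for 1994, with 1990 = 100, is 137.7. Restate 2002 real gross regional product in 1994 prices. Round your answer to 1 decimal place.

Real gross regional product in 1994 prices = Real gross regional product in 1990 prices × (P_1994/P_1990) = 3135.43 × 1.377 = 4317.49.

4,317.5 trillion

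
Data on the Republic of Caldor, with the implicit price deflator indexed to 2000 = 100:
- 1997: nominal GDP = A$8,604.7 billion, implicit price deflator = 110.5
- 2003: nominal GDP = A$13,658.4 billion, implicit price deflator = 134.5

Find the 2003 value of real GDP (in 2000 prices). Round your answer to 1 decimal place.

A$10,154.9 billion

Real GDP = Nominal / (implicit price deflator/100) = 13658.4 / 1.345 = 10154.94.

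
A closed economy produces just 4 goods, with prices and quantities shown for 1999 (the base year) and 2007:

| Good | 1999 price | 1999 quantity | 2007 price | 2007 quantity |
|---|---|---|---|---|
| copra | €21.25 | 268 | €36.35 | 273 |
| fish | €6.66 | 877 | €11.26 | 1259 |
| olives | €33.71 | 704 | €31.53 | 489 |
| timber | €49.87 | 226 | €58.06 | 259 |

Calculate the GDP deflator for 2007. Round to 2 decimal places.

Nominal GDP 2007 = 36.35·273 + 11.26·1259 + 31.53·489 + 58.06·259 = 54555.60.
Real GDP 2007 (at 1999 prices) = 21.25·273 + 6.66·1259 + 33.71·489 + 49.87·259 = 43586.71.
Deflator = Nominal/Real × 100 = 54555.60/43586.71 × 100 = 125.166.

125.17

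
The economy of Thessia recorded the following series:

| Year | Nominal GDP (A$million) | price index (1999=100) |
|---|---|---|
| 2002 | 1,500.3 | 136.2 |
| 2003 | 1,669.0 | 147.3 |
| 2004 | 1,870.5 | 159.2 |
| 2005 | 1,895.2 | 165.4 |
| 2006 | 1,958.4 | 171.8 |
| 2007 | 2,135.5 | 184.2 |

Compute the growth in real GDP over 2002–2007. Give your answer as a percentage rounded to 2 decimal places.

Real GDP 2002 = 1500.3/1.362 = 1101.54.
Real GDP 2007 = 2135.5/1.842 = 1159.34.
Change = 1159.34/1101.54 − 1 = 0.0525.

5.25%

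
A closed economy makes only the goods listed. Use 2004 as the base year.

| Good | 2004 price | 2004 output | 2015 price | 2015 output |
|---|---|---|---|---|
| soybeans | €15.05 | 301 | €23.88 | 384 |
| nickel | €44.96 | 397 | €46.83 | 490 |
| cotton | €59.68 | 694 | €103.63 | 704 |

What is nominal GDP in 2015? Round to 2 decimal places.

Nominal GDP 2015 = Σ (p_2015 × q_2015) = 23.88·384 + 46.83·490 + 103.63·704 = 105072.14.

€105072.14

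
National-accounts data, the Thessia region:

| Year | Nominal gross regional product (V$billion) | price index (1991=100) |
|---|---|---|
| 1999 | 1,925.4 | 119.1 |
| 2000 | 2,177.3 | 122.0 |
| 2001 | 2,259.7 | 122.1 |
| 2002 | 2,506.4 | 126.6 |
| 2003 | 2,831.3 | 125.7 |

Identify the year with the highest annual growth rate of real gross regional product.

2003

2000: real = 2177.3/1.220 = 1784.67; growth vs 1999 (1616.62) = 10.40%.
2001: real = 2259.7/1.221 = 1850.70; growth vs 2000 (1784.67) = 3.70%.
2002: real = 2506.4/1.266 = 1979.78; growth vs 2001 (1850.70) = 6.97%.
2003: real = 2831.3/1.257 = 2252.43; growth vs 2002 (1979.78) = 13.77%.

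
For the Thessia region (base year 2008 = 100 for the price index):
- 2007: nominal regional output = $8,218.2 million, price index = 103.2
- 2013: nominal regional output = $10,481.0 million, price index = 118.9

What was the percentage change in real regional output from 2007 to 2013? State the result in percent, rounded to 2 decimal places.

Deflate each year: 2007 → 8218.2/1.032 = 7963.37; 2013 → 10481.0/1.189 = 8814.97.
So real regional output changed by 8814.97/7963.37 − 1 = 0.1069, i.e. 10.69%.

10.69%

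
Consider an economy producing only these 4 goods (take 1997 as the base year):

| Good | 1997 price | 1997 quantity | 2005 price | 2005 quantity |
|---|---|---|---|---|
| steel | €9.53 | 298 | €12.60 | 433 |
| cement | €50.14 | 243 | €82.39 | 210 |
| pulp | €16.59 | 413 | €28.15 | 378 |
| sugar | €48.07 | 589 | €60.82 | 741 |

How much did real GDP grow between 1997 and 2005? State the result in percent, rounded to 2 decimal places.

12.67%

Real GDP 1997 = Nominal GDP 1997 = 9.53·298 + 50.14·243 + 16.59·413 + 48.07·589 = 50188.86.
Real GDP 2005 (at 1997 prices) = 9.53·433 + 50.14·210 + 16.59·378 + 48.07·741 = 56546.78.
Real growth = 56546.78/50188.86 − 1 = 0.1267.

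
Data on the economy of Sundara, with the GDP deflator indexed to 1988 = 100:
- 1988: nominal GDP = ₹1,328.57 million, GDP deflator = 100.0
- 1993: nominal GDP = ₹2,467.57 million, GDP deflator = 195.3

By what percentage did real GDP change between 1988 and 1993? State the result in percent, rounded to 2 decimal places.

Real GDP 1988 = 1328.57 / 1.000 = 1328.57.
Real GDP 1993 = 2467.57 / 1.953 = 1263.48.
Real growth = 1263.48 / 1328.57 − 1 = -0.0490.

-4.90%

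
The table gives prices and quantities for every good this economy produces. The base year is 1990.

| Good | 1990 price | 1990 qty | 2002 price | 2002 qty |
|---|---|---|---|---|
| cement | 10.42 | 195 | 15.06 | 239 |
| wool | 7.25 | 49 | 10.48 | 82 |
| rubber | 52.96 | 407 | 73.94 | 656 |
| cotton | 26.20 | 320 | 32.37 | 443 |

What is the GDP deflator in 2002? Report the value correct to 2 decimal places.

Nominal GDP 2002 = 15.06·239 + 10.48·82 + 73.94·656 + 32.37·443 = 67303.25.
Real GDP 2002 (at 1990 prices) = 10.42·239 + 7.25·82 + 52.96·656 + 26.20·443 = 49433.24.
Deflator = Nominal/Real × 100 = 67303.25/49433.24 × 100 = 136.150.

136.15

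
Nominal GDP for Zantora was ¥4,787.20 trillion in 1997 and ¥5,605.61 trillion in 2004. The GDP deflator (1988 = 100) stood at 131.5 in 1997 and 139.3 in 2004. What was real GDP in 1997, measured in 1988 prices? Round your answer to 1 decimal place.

¥3,640.5 trillion

Real GDP = Nominal / (GDP deflator/100) = 4787.20 / 1.315 = 3640.46.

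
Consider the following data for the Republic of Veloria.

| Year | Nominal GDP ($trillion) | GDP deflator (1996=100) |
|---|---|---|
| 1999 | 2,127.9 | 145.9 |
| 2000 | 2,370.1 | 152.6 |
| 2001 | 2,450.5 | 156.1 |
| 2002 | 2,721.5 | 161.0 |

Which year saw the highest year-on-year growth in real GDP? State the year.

2002

2000: real = 2370.1/1.526 = 1553.15; growth vs 1999 (1458.46) = 6.49%.
2001: real = 2450.5/1.561 = 1569.83; growth vs 2000 (1553.15) = 1.07%.
2002: real = 2721.5/1.610 = 1690.37; growth vs 2001 (1569.83) = 7.68%.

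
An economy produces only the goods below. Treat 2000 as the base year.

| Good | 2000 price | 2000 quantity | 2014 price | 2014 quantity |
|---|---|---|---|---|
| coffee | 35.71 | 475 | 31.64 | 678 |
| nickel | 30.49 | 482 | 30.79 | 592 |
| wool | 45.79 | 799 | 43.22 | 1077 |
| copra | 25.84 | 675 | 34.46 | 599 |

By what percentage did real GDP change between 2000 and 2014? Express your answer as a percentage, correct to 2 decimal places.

Real GDP 2000 = Nominal GDP 2000 = 35.71·475 + 30.49·482 + 45.79·799 + 25.84·675 = 85686.64.
Real GDP 2014 (at 2000 prices) = 35.71·678 + 30.49·592 + 45.79·1077 + 25.84·599 = 107055.45.
Real growth = 107055.45/85686.64 − 1 = 0.2494.

24.94%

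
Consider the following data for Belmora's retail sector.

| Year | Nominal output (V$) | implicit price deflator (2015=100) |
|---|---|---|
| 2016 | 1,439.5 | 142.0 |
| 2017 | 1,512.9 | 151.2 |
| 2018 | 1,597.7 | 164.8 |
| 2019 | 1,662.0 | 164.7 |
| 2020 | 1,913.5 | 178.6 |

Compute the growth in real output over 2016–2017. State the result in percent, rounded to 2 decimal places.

-1.30%

Real output 2016 = 1439.5/1.420 = 1013.73.
Real output 2017 = 1512.9/1.512 = 1000.60.
Change = 1000.60/1013.73 − 1 = -0.0130.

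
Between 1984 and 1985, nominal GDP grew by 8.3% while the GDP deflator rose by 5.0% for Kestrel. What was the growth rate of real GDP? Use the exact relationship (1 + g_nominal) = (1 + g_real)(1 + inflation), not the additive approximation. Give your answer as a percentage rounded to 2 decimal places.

(1 + g_nom) = (1 + g_real)(1 + π), so g_real = 1.0830 / 1.0500 − 1 = 0.03143.

3.14%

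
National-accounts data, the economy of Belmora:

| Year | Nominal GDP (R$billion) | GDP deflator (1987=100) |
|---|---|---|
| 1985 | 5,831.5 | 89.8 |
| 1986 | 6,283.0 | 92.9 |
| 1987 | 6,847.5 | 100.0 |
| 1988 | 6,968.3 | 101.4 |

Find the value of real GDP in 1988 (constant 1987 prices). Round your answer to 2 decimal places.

R$6,872.09 billion

Real GDP 1988 = 6968.3 / 1.014 = 6872.09.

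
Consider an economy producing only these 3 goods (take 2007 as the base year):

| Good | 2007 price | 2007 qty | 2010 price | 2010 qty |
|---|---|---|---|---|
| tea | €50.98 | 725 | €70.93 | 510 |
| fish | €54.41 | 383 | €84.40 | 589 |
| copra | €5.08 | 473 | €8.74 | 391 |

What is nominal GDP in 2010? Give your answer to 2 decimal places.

€89303.24

Nominal GDP 2010 = Σ (p_2010 × q_2010) = 70.93·510 + 84.40·589 + 8.74·391 = 89303.24.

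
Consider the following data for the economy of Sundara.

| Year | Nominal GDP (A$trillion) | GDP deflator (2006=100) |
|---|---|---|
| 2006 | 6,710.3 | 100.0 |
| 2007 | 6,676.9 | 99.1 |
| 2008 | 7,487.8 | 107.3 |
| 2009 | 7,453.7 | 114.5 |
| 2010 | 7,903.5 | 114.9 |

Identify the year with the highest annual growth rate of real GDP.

2007: real = 6676.9/0.991 = 6737.54; growth vs 2006 (6710.30) = 0.41%.
2008: real = 7487.8/1.073 = 6978.38; growth vs 2007 (6737.54) = 3.57%.
2009: real = 7453.7/1.145 = 6509.78; growth vs 2008 (6978.38) = -6.72%.
2010: real = 7903.5/1.149 = 6878.59; growth vs 2009 (6509.78) = 5.67%.

2010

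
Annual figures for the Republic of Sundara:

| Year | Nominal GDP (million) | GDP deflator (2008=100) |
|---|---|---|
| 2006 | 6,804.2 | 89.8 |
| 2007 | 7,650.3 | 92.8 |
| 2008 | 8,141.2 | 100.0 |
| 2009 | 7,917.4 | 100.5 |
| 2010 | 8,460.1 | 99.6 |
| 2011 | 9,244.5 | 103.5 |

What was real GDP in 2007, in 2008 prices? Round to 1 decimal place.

8,243.9 million

Real GDP 2007 = 7650.3 / 0.928 = 8243.86.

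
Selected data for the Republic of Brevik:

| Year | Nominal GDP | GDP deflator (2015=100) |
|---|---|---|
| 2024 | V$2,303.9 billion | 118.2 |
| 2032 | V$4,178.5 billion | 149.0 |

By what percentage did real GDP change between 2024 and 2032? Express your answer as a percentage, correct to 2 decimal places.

Deflate each year: 2024 → 2303.9/1.182 = 1949.15; 2032 → 4178.5/1.490 = 2804.36.
So real GDP changed by 2804.36/1949.15 − 1 = 0.4388, i.e. 43.88%.

43.88%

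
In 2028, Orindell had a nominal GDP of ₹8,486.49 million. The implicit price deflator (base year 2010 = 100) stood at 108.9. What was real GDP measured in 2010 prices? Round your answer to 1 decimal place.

Real GDP = Nominal / (implicit price deflator/100) = 8486.49 / 1.089 = 7792.92.

₹7,792.9 million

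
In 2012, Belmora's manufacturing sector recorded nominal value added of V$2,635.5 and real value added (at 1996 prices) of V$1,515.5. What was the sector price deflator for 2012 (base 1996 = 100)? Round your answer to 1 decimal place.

sector price deflator = (Nominal / Real) × 100 = 2635.5 / 1515.5 × 100 = 173.90.

173.9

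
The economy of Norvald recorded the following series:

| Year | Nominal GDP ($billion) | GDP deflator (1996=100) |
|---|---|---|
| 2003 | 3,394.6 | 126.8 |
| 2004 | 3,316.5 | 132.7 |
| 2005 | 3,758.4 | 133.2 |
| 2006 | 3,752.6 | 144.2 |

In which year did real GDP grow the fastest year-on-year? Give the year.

2004: real = 3316.5/1.327 = 2499.25; growth vs 2003 (2677.13) = -6.64%.
2005: real = 3758.4/1.332 = 2821.62; growth vs 2004 (2499.25) = 12.90%.
2006: real = 3752.6/1.442 = 2602.36; growth vs 2005 (2821.62) = -7.77%.

2005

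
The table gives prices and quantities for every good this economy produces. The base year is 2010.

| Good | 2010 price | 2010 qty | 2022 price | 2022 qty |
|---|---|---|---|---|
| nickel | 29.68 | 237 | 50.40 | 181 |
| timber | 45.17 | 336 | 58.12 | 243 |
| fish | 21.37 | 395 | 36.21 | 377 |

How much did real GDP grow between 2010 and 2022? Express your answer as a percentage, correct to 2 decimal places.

Real GDP 2010 = Nominal GDP 2010 = 29.68·237 + 45.17·336 + 21.37·395 = 30652.43.
Real GDP 2022 (at 2010 prices) = 29.68·181 + 45.17·243 + 21.37·377 = 24404.88.
Real growth = 24404.88/30652.43 − 1 = -0.2038.

-20.38%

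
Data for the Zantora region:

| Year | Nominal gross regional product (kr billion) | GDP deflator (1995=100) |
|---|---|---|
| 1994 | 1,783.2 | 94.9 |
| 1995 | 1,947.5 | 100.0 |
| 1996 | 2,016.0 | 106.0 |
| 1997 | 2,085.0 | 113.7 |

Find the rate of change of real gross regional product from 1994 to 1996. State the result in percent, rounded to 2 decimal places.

1.22%

Real gross regional product 1994 = 1783.2/0.949 = 1879.03.
Real gross regional product 1996 = 2016.0/1.060 = 1901.89.
Change = 1901.89/1879.03 − 1 = 0.0122.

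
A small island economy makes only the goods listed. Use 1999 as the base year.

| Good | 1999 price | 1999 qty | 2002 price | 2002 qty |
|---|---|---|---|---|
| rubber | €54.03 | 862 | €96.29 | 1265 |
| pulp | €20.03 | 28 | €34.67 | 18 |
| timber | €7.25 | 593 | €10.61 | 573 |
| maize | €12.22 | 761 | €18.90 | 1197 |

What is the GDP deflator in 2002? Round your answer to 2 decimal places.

Nominal GDP 2002 = 96.29·1265 + 34.67·18 + 10.61·573 + 18.90·1197 = 151133.74.
Real GDP 2002 (at 1999 prices) = 54.03·1265 + 20.03·18 + 7.25·573 + 12.22·1197 = 87490.08.
Deflator = Nominal/Real × 100 = 151133.74/87490.08 × 100 = 172.744.

172.74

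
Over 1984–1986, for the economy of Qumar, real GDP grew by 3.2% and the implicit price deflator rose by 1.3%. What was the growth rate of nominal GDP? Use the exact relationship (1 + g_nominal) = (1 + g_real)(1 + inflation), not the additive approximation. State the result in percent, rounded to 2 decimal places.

(1 + g_nom) = (1 + g_real)(1 + π) = 1.0320 × 1.0130 = 1.04542.

4.54%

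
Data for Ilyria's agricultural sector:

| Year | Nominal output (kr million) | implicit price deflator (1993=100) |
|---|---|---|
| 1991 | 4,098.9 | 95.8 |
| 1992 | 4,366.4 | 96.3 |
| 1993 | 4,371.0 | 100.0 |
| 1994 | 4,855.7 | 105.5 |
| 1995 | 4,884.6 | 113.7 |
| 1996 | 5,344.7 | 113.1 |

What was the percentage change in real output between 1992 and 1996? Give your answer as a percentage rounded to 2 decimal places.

Real output 1992 = 4366.4/0.963 = 4534.16.
Real output 1996 = 5344.7/1.131 = 4725.64.
Change = 4725.64/4534.16 − 1 = 0.0422.

4.22%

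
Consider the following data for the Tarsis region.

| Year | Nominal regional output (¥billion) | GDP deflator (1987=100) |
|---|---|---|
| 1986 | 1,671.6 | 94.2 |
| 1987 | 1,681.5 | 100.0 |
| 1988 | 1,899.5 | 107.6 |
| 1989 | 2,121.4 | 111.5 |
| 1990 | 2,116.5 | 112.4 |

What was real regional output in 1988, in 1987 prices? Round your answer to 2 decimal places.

¥1,765.33 billion

Real regional output 1988 = 1899.5 / 1.076 = 1765.33.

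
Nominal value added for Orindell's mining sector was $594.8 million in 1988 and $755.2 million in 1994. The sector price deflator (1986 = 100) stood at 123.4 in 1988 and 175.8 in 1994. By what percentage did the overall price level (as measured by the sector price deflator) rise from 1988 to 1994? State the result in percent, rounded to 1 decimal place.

Price-level change = 175.8 / 123.4 − 1 = 0.4246.

42.5%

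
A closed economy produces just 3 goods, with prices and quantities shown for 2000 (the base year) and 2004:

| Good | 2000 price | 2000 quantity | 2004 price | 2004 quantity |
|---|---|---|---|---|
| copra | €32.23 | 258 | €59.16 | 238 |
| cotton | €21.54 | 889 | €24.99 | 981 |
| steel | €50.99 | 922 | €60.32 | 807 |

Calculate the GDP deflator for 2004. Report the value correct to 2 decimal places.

Nominal GDP 2004 = 59.16·238 + 24.99·981 + 60.32·807 = 87273.51.
Real GDP 2004 (at 2000 prices) = 32.23·238 + 21.54·981 + 50.99·807 = 69950.41.
Deflator = Nominal/Real × 100 = 87273.51/69950.41 × 100 = 124.765.

124.76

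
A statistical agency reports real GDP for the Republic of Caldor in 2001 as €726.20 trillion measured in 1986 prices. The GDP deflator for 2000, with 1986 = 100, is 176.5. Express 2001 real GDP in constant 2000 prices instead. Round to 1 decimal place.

€1,281.7 trillion

Real GDP in 2000 prices = Real GDP in 1986 prices × (P_2000/P_1986) = 726.20 × 1.765 = 1281.74.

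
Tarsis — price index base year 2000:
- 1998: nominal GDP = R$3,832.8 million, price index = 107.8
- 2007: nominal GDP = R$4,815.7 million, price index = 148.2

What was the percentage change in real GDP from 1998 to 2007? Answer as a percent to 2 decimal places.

Real GDP 1998 = 3832.8 / 1.078 = 3555.47.
Real GDP 2007 = 4815.7 / 1.482 = 3249.46.
Real growth = 3249.46 / 3555.47 − 1 = -0.0861.

-8.61%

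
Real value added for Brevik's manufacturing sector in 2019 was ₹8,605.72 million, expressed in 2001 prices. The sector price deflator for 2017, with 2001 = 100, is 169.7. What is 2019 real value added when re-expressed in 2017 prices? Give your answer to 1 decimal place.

₹14,603.9 million

Real value added in 2017 prices = Real value added in 2001 prices × (P_2017/P_2001) = 8605.72 × 1.697 = 14603.91.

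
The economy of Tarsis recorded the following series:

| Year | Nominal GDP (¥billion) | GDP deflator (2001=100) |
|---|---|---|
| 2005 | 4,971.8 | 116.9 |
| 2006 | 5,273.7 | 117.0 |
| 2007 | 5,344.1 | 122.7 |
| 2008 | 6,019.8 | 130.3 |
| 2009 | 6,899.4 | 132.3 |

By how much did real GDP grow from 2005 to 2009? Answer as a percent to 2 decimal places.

Real GDP 2005 = 4971.8/1.169 = 4253.04.
Real GDP 2009 = 6899.4/1.323 = 5214.97.
Change = 5214.97/4253.04 − 1 = 0.2262.

22.62%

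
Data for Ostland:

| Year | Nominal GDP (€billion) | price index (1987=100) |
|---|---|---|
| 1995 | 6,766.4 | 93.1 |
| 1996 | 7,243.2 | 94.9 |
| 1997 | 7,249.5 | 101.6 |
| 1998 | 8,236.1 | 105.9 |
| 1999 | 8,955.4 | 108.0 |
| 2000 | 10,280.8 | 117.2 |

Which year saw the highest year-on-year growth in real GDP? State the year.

1998

1996: real = 7243.2/0.949 = 7632.46; growth vs 1995 (7267.88) = 5.02%.
1997: real = 7249.5/1.016 = 7135.33; growth vs 1996 (7632.46) = -6.51%.
1998: real = 8236.1/1.059 = 7777.24; growth vs 1997 (7135.33) = 9.00%.
1999: real = 8955.4/1.080 = 8292.04; growth vs 1998 (7777.24) = 6.62%.
2000: real = 10280.8/1.172 = 8772.01; growth vs 1999 (8292.04) = 5.79%.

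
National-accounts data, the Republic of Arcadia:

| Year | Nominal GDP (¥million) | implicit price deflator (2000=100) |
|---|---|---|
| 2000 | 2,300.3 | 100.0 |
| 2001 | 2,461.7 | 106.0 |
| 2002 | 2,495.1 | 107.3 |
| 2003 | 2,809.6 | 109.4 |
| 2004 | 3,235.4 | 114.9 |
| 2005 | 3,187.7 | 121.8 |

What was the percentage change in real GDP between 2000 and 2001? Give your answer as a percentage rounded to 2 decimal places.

0.96%

Real GDP 2000 = 2300.3/1.000 = 2300.30.
Real GDP 2001 = 2461.7/1.060 = 2322.36.
Change = 2322.36/2300.30 − 1 = 0.0096.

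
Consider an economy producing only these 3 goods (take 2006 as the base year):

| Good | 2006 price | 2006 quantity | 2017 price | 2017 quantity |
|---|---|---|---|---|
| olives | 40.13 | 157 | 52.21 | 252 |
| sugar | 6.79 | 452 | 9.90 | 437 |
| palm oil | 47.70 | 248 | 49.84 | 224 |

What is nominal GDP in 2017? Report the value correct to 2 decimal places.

28647.38

Nominal GDP 2017 = Σ (p_2017 × q_2017) = 52.21·252 + 9.90·437 + 49.84·224 = 28647.38.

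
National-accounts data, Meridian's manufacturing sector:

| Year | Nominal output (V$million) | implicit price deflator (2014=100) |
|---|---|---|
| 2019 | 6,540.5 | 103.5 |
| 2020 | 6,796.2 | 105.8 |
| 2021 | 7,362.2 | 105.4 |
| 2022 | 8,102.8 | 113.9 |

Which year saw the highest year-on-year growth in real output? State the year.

2021

2020: real = 6796.2/1.058 = 6423.63; growth vs 2019 (6319.32) = 1.65%.
2021: real = 7362.2/1.054 = 6985.01; growth vs 2020 (6423.63) = 8.74%.
2022: real = 8102.8/1.139 = 7113.96; growth vs 2021 (6985.01) = 1.85%.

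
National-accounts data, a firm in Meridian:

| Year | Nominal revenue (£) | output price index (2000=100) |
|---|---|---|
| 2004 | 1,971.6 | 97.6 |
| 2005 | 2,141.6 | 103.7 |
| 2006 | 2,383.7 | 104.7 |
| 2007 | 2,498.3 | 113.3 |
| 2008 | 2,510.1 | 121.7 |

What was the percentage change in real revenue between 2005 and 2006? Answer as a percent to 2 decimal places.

Real revenue 2005 = 2141.6/1.037 = 2065.19.
Real revenue 2006 = 2383.7/1.047 = 2276.70.
Change = 2276.70/2065.19 − 1 = 0.1024.

10.24%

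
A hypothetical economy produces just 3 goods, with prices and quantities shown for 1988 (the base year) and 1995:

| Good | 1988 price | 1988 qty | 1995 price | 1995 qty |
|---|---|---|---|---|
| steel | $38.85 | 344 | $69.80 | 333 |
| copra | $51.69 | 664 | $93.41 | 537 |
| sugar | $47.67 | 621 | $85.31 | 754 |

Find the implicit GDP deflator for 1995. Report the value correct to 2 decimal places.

179.71

Nominal GDP 1995 = 69.80·333 + 93.41·537 + 85.31·754 = 137728.31.
Real GDP 1995 (at 1988 prices) = 38.85·333 + 51.69·537 + 47.67·754 = 76637.76.
Deflator = Nominal/Real × 100 = 137728.31/76637.76 × 100 = 179.713.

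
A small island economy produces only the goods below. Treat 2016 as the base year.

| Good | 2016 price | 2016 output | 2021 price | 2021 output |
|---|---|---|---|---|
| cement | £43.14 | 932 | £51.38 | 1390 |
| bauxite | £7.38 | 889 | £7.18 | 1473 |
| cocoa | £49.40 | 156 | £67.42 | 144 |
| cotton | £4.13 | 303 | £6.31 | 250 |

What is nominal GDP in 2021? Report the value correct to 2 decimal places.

£93280.32

Nominal GDP 2021 = Σ (p_2021 × q_2021) = 51.38·1390 + 7.18·1473 + 67.42·144 + 6.31·250 = 93280.32.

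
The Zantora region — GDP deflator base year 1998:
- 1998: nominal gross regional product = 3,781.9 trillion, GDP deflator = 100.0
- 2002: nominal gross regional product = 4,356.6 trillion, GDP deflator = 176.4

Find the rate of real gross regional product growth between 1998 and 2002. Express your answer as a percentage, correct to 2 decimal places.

Deflate each year: 1998 → 3781.9/1.000 = 3781.90; 2002 → 4356.6/1.764 = 2469.73.
So real gross regional product changed by 2469.73/3781.90 − 1 = -0.3470, i.e. -34.70%.

-34.70%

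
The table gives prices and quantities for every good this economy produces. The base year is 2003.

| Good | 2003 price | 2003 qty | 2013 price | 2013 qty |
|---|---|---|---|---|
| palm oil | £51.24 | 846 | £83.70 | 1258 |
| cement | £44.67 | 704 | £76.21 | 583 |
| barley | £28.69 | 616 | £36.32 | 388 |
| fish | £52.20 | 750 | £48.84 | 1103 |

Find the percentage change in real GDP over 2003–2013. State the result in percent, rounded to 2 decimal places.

Real GDP 2003 = Nominal GDP 2003 = 51.24·846 + 44.67·704 + 28.69·616 + 52.20·750 = 131619.76.
Real GDP 2013 (at 2003 prices) = 51.24·1258 + 44.67·583 + 28.69·388 + 52.20·1103 = 159210.85.
Real growth = 159210.85/131619.76 − 1 = 0.2096.

20.96%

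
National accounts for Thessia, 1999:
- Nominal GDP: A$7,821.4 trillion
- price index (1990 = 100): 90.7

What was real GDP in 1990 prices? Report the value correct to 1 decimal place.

Real GDP = Nominal / (price index/100) = 7821.4 / 0.907 = 8623.37.

A$8,623.4 trillion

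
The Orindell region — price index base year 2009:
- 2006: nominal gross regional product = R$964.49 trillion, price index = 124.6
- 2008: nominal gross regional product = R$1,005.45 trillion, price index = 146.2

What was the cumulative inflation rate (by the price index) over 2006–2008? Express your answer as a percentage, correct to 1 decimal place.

17.3%

Price-level change = 146.2 / 124.6 − 1 = 0.1734.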